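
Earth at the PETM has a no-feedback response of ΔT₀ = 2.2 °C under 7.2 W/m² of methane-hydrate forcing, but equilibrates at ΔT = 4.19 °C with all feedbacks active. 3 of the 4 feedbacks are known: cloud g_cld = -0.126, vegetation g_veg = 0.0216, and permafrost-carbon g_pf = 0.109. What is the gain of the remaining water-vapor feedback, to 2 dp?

0.47

Amplification A = ΔT/ΔT₀ = 4.19/2.2 = 1.905.
Total gain g = 1 − 1/A = 1 − 1/1.905 = 0.4751.
Known gains sum to -0.126 + 0.0216 + 0.109 = 0.0046.
g_wv = 0.4751 − 0.0046 = 0.47.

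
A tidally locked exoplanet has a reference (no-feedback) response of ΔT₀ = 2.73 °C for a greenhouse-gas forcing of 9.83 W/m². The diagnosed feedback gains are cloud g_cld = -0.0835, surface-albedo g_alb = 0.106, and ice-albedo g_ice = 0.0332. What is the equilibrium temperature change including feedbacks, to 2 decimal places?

Total gain g = -0.0835 + 0.106 + 0.0332 = 0.0557.
Amplification A = 1/(1 − 0.0557) = 1.059.
ΔT = 2.73 × 1.059 = 2.89 °C.

2.89 °C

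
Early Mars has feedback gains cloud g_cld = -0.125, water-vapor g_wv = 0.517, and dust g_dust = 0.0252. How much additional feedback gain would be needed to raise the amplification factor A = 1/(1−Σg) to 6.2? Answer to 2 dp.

Current total gain = 0.4172.
Target gain for A = 6.2: g* = 1 − 1/6.2 = 0.8387.
Additional gain needed = 0.8387 − 0.4172 = 0.42.

0.42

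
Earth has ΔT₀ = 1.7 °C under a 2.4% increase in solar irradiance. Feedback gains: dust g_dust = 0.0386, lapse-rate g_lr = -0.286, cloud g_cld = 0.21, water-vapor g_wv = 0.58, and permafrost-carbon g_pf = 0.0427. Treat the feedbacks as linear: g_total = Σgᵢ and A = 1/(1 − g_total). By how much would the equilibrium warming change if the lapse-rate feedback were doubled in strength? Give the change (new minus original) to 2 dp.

-1.67 °C

Original: g = 0.5853, ΔT = 1.7/(1−0.5853) = 4.0993 °C.
With doubled lapse-rate: g' = 0.2993, ΔT' = 1.7/(1−0.2993) = 2.4261 °C.
Change = 2.4261 − 4.0993 = -1.67 °C.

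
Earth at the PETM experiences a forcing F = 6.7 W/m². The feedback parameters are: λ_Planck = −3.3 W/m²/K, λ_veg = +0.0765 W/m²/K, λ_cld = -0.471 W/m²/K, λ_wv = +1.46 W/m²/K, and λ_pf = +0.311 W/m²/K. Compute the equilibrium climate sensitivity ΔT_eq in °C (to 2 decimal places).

3.48 °C

Net feedback parameter λ = (−3.3) + (+0.0765) + (-0.471) + (+1.46) + (+0.311) = -1.9235 W/m²/K.
ΔT = −F/λ = −6.7/(-1.9235) = 3.48 °C.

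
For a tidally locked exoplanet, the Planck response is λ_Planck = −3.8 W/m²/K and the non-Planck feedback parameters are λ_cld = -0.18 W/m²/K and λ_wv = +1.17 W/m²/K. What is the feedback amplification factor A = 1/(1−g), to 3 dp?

Convert to gains: g_cld = -0.18/3.8 = -0.04737; g_wv = 1.17/3.8 = 0.3079.
Total gain g = 0.26053.
A = 1/(1 − 0.26053) = 1.352.

1.352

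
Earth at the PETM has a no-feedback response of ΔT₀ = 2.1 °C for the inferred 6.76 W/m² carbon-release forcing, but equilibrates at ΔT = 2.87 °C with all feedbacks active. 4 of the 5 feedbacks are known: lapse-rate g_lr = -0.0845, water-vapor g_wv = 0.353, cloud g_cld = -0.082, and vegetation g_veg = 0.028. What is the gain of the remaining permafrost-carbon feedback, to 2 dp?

Amplification A = ΔT/ΔT₀ = 2.87/2.1 = 1.367.
Total gain g = 1 − 1/A = 1 − 1/1.367 = 0.2685.
Known gains sum to -0.0845 + 0.353 − 0.082 + 0.028 = 0.2145.
g_pf = 0.2685 − 0.2145 = 0.05.

0.05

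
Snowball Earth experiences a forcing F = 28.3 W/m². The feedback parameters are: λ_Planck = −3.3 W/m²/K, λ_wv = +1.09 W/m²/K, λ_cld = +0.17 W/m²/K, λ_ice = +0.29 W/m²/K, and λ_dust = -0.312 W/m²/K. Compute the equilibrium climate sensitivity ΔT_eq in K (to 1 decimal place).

Net feedback parameter λ = (−3.3) + (+1.09) + (+0.17) + (+0.29) + (-0.312) = -2.062 W/m²/K.
ΔT = −F/λ = −28.3/(-2.062) = 13.7 K.

13.7 K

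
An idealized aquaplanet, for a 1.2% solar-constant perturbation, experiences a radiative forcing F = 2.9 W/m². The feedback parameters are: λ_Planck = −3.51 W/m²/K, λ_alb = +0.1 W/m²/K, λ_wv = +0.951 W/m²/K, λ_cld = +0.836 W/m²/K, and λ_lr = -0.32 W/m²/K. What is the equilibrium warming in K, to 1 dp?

1.5 K

Net feedback parameter λ = (−3.51) + (+0.1) + (+0.951) + (+0.836) + (-0.32) = -1.943 W/m²/K.
ΔT = −F/λ = −2.9/(-1.943) = 1.5 K.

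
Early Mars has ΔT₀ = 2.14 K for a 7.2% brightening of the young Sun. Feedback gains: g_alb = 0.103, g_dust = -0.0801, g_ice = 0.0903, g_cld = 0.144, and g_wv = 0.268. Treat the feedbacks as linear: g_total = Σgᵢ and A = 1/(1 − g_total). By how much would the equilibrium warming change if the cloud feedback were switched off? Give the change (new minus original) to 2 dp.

Original: g = 0.5252, ΔT = 2.14/(1−0.5252) = 4.5072 K.
Without cloud: g' = 0.3812, ΔT' = 2.14/(1−0.3812) = 3.4583 K.
Change = 3.4583 − 4.5072 = -1.05 K.

-1.05 K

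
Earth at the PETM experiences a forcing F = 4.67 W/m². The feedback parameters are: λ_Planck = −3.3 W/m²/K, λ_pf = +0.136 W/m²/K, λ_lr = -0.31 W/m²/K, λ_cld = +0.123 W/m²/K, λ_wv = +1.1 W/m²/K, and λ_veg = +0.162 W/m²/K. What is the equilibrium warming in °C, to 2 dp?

2.24 °C

Net feedback parameter λ = (−3.3) + (+0.136) + (-0.31) + (+0.123) + (+1.1) + (+0.162) = -2.089 W/m²/K.
ΔT = −F/λ = −4.67/(-2.089) = 2.24 °C.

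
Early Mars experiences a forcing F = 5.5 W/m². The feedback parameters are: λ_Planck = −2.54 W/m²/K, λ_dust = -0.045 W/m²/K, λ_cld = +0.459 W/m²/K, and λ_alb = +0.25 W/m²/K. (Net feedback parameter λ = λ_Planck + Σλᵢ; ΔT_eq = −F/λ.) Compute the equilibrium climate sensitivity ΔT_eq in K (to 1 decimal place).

Net feedback parameter λ = (−2.54) + (-0.045) + (+0.459) + (+0.25) = -1.876 W/m²/K.
ΔT = −F/λ = −5.5/(-1.876) = 2.9 K.

2.9 K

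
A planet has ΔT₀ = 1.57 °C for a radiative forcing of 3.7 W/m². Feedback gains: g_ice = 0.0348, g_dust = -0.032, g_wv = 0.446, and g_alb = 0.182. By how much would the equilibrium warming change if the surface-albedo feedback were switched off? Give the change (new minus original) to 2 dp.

-1.40 °C

Original: g = 0.6308, ΔT = 1.57/(1−0.6308) = 4.2524 °C.
Without surface-albedo: g' = 0.4488, ΔT' = 1.57/(1−0.4488) = 2.8483 °C.
Change = 2.8483 − 4.2524 = -1.40 °C.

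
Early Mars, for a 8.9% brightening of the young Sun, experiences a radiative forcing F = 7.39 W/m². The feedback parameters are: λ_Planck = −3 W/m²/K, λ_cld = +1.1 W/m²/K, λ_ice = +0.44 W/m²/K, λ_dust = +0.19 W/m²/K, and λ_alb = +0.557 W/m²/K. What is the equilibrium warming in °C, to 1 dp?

Net feedback parameter λ = (−3) + (+1.1) + (+0.44) + (+0.19) + (+0.557) = -0.713 W/m²/K.
ΔT = −F/λ = −7.39/(-0.713) = 10.4 °C.

10.4 °C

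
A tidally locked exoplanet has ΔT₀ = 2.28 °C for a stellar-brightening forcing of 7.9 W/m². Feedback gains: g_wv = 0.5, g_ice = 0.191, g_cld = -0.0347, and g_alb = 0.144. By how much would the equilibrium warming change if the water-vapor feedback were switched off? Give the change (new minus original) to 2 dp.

Original: g = 0.8003, ΔT = 2.28/(1−0.8003) = 11.4171 °C.
Without water-vapor: g' = 0.3003, ΔT' = 2.28/(1−0.3003) = 3.2585 °C.
Change = 3.2585 − 11.4171 = -8.16 °C.

-8.16 °C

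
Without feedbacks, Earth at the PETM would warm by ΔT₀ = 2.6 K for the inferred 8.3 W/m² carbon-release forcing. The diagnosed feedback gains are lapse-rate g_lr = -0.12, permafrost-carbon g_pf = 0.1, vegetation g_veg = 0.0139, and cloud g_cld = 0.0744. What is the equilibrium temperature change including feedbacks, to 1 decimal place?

2.8 K

Total gain g = -0.12 + 0.1 + 0.0139 + 0.0744 = 0.0683.
Amplification A = 1/(1 − 0.0683) = 1.073.
ΔT = 2.6 × 1.073 = 2.8 K.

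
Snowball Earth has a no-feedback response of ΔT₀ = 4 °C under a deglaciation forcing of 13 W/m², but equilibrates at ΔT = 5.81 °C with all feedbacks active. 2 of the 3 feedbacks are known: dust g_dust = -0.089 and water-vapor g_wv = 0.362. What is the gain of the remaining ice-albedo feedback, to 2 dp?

0.04

Amplification A = ΔT/ΔT₀ = 5.81/4 = 1.452.
Total gain g = 1 − 1/A = 1 − 1/1.452 = 0.3113.
Known gains sum to -0.089 + 0.362 = 0.273.
g_ice = 0.3113 − 0.273 = 0.04.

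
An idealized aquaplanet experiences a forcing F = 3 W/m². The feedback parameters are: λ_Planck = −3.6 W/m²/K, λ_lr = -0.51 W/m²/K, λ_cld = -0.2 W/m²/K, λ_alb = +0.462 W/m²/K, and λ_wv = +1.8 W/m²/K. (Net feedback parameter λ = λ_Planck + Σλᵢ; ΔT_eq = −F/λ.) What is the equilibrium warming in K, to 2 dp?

1.46 K

Net feedback parameter λ = (−3.6) + (-0.51) + (-0.2) + (+0.462) + (+1.8) = -2.048 W/m²/K.
ΔT = −F/λ = −3/(-2.048) = 1.46 K.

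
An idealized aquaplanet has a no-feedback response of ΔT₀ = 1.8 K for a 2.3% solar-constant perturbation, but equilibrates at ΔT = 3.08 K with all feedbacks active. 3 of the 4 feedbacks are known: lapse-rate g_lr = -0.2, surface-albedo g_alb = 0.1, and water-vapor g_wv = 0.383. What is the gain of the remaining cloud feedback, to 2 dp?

0.13

Amplification A = ΔT/ΔT₀ = 3.08/1.8 = 1.711.
Total gain g = 1 − 1/A = 1 − 1/1.711 = 0.4155.
Known gains sum to -0.2 + 0.1 + 0.383 = 0.283.
g_cld = 0.4155 − 0.283 = 0.13.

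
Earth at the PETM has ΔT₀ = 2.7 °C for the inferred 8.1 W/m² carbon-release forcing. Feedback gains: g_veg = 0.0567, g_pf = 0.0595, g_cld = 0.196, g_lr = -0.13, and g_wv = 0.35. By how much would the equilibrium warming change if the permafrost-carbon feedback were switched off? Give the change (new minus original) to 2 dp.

Original: g = 0.5322, ΔT = 2.7/(1−0.5322) = 5.7717 °C.
Without permafrost-carbon: g' = 0.4727, ΔT' = 2.7/(1−0.4727) = 5.1204 °C.
Change = 5.1204 − 5.7717 = -0.65 °C.

-0.65 °C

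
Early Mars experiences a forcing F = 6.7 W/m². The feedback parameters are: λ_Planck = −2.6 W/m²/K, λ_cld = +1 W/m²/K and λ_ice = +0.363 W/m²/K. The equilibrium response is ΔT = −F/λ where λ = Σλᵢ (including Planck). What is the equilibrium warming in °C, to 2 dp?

Net feedback parameter λ = (−2.6) + (+1) + (+0.363) = -1.237 W/m²/K.
ΔT = −F/λ = −6.7/(-1.237) = 5.42 °C.

5.42 °C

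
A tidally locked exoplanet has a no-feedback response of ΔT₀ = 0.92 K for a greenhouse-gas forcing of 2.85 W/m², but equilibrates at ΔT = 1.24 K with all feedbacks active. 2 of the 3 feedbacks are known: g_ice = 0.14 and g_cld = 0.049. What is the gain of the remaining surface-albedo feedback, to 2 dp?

0.07

Amplification A = ΔT/ΔT₀ = 1.24/0.92 = 1.348.
Total gain g = 1 − 1/A = 1 − 1/1.348 = 0.2582.
Known gains sum to 0.14 + 0.049 = 0.189.
g_alb = 0.2582 − 0.189 = 0.07.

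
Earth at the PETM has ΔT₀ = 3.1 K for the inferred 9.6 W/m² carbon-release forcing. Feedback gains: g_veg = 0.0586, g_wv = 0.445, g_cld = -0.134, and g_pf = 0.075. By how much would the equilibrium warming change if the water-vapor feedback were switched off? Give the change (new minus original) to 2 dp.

Original: g = 0.4446, ΔT = 3.1/(1−0.4446) = 5.5816 K.
Without water-vapor: g' = -0.0004, ΔT' = 3.1/(1+0.0004) = 3.0988 K.
Change = 3.0988 − 5.5816 = -2.48 K.

-2.48 K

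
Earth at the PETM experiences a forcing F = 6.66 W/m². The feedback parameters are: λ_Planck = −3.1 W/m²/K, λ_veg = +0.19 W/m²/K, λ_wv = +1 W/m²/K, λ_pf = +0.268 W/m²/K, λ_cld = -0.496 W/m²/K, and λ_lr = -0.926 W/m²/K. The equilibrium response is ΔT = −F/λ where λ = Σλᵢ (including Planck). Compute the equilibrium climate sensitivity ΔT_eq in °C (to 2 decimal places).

2.17 °C

Net feedback parameter λ = (−3.1) + (+0.19) + (+1) + (+0.268) + (-0.496) + (-0.926) = -3.064 W/m²/K.
ΔT = −F/λ = −6.66/(-3.064) = 2.17 °C.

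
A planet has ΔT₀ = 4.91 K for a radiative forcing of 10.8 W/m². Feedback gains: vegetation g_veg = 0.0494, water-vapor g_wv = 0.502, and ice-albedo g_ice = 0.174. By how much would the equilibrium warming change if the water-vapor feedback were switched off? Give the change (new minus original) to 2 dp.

Original: g = 0.7254, ΔT = 4.91/(1−0.7254) = 17.8806 K.
Without water-vapor: g' = 0.2234, ΔT' = 4.91/(1−0.2234) = 6.3224 K.
Change = 6.3224 − 17.8806 = -11.56 K.

-11.56 K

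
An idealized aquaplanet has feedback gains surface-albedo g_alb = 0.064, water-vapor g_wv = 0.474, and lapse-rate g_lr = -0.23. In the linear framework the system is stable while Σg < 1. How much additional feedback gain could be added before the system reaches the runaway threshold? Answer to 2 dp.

Current total gain = 0.064 + 0.474 − 0.23 = 0.308.
Margin to runaway = 1 − 0.308 = 0.69.

0.69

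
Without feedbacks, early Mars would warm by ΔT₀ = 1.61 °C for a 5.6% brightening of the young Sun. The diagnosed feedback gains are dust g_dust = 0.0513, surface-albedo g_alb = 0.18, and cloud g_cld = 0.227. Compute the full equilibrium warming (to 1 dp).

Total gain g = 0.0513 + 0.18 + 0.227 = 0.4583.
Amplification A = 1/(1 − 0.4583) = 1.846.
ΔT = 1.61 × 1.846 = 3.0 °C.

3.0 °C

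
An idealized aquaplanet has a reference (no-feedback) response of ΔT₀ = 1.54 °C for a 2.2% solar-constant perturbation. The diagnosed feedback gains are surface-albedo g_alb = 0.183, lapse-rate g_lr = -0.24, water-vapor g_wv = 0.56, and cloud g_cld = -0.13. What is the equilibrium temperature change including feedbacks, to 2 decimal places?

2.46 °C

Total gain g = 0.183 − 0.24 + 0.56 − 0.13 = 0.373.
Amplification A = 1/(1 − 0.373) = 1.595.
ΔT = 1.54 × 1.595 = 2.46 °C.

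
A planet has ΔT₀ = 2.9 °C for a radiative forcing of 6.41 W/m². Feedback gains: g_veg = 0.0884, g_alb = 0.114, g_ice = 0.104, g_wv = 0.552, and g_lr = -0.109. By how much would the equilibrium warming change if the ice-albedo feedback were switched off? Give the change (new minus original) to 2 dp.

-3.39 °C

Original: g = 0.7494, ΔT = 2.9/(1−0.7494) = 11.5722 °C.
Without ice-albedo: g' = 0.6454, ΔT' = 2.9/(1−0.6454) = 8.1782 °C.
Change = 8.1782 − 11.5722 = -3.39 °C.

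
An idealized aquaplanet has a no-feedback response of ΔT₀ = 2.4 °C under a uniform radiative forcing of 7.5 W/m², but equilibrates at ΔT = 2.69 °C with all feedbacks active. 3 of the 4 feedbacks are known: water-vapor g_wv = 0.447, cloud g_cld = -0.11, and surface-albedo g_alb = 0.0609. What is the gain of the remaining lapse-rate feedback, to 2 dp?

-0.29

Amplification A = ΔT/ΔT₀ = 2.69/2.4 = 1.121.
Total gain g = 1 − 1/A = 1 − 1/1.121 = 0.1079.
Known gains sum to 0.447 − 0.11 + 0.0609 = 0.3979.
g_lr = 0.1079 − 0.3979 = -0.29.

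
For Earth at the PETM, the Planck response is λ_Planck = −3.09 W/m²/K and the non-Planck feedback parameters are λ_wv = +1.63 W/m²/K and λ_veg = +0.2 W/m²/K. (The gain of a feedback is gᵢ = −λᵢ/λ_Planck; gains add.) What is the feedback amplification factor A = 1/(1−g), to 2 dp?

2.45

Convert to gains: g_wv = 1.63/3.09 = 0.5275; g_veg = 0.2/3.09 = 0.06472.
Total gain g = 0.59222.
A = 1/(1 − 0.59222) = 2.45.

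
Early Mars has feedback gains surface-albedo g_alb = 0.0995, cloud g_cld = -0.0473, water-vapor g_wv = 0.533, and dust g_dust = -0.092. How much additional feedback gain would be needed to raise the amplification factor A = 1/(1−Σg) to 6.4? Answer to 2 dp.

0.35

Current total gain = 0.4932.
Target gain for A = 6.4: g* = 1 − 1/6.4 = 0.8438.
Additional gain needed = 0.8438 − 0.4932 = 0.35.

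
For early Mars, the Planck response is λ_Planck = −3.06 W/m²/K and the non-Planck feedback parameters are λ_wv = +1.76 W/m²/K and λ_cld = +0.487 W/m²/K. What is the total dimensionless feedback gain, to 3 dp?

0.734

Convert to gains: g_wv = 1.76/3.06 = 0.5752; g_cld = 0.487/3.06 = 0.1592.
Total gain g = 0.7344.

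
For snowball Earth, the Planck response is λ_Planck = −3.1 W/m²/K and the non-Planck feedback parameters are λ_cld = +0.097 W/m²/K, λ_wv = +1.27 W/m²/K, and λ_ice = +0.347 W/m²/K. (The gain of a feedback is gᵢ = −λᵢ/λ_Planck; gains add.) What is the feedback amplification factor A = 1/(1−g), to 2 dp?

2.24

Convert to gains: g_cld = 0.097/3.1 = 0.03129; g_wv = 1.27/3.1 = 0.4097; g_ice = 0.347/3.1 = 0.1119.
Total gain g = 0.55289.
A = 1/(1 − 0.55289) = 2.24.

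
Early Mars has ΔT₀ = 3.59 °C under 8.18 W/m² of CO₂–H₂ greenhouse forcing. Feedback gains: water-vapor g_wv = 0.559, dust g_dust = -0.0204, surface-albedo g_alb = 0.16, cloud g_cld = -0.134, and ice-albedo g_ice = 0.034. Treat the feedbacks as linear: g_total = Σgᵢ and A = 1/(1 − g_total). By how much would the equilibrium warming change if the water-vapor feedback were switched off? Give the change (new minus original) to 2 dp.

-5.21 °C

Original: g = 0.5986, ΔT = 3.59/(1−0.5986) = 8.9437 °C.
Without water-vapor: g' = 0.0396, ΔT' = 3.59/(1−0.0396) = 3.7380 °C.
Change = 3.7380 − 8.9437 = -5.21 °C.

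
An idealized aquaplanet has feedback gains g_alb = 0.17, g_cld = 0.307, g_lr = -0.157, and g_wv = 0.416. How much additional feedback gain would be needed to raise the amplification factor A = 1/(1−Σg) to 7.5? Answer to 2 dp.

Current total gain = 0.736.
Target gain for A = 7.5: g* = 1 − 1/7.5 = 0.8667.
Additional gain needed = 0.8667 − 0.736 = 0.13.

0.13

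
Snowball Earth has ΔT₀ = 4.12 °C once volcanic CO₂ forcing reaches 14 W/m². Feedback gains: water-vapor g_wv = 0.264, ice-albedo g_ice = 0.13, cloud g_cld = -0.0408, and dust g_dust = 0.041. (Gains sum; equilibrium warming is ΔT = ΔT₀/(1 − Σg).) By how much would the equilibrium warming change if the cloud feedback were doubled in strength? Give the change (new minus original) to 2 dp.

-0.43 °C

Original: g = 0.3942, ΔT = 4.12/(1−0.3942) = 6.8009 °C.
With doubled cloud: g' = 0.3534, ΔT' = 4.12/(1−0.3534) = 6.3718 °C.
Change = 6.3718 − 6.8009 = -0.43 °C.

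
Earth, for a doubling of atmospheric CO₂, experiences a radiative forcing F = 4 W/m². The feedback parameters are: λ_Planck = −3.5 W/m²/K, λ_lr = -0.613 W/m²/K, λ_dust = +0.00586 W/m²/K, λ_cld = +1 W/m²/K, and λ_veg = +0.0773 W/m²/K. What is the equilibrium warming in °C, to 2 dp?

Net feedback parameter λ = (−3.5) + (-0.613) + (+0.00586) + (+1) + (+0.0773) = -3.02984 W/m²/K.
ΔT = −F/λ = −4/(-3.02984) = 1.32 °C.

1.32 °C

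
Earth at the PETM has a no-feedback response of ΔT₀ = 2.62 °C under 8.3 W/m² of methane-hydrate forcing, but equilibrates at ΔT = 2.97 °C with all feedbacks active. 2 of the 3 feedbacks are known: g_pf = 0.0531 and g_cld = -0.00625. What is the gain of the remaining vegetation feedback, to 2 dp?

0.07

Amplification A = ΔT/ΔT₀ = 2.97/2.62 = 1.134.
Total gain g = 1 − 1/A = 1 − 1/1.134 = 0.1182.
Known gains sum to 0.0531 − 0.00625 = 0.04685.
g_veg = 0.1182 − 0.04685 = 0.07.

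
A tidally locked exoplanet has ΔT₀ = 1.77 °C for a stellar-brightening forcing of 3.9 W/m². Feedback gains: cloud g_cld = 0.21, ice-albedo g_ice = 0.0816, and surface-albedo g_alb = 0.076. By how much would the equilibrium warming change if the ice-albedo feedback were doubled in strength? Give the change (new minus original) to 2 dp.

Original: g = 0.3676, ΔT = 1.77/(1−0.3676) = 2.7989 °C.
With doubled ice-albedo: g' = 0.4492, ΔT' = 1.77/(1−0.4492) = 3.2135 °C.
Change = 3.2135 − 2.7989 = 0.41 °C.

0.41 °C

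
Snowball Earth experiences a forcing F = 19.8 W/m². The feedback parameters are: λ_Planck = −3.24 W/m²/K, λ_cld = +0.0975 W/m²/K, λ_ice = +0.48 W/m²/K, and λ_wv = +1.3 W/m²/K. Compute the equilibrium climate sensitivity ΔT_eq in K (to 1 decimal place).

Net feedback parameter λ = (−3.24) + (+0.0975) + (+0.48) + (+1.3) = -1.3625 W/m²/K.
ΔT = −F/λ = −19.8/(-1.3625) = 14.5 K.

14.5 K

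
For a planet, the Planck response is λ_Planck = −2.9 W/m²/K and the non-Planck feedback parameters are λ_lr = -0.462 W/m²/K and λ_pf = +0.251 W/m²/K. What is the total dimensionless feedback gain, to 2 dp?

Convert to gains: g_lr = -0.462/2.9 = -0.1593; g_pf = 0.251/2.9 = 0.08655.
Total gain g = -0.07275.

-0.07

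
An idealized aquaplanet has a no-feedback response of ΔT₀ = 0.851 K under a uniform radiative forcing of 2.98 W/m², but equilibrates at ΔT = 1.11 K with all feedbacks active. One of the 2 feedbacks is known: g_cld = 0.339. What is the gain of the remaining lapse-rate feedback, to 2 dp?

Amplification A = ΔT/ΔT₀ = 1.11/0.851 = 1.304.
Total gain g = 1 − 1/A = 1 − 1/1.304 = 0.2331.
The known gain is 0.339.
g_lr = 0.2331 − 0.339 = -0.11.

-0.11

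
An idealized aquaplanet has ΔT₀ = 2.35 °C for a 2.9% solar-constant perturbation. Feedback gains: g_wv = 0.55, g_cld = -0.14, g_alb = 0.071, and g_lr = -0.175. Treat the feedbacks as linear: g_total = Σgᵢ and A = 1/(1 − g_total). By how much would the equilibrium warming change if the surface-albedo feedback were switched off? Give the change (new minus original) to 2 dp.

-0.31 °C

Original: g = 0.306, ΔT = 2.35/(1−0.306) = 3.3862 °C.
Without surface-albedo: g' = 0.235, ΔT' = 2.35/(1−0.235) = 3.0719 °C.
Change = 3.0719 − 3.3862 = -0.31 °C.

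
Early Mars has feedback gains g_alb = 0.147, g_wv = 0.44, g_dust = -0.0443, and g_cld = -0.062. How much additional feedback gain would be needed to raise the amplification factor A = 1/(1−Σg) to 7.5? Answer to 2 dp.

0.39

Current total gain = 0.4807.
Target gain for A = 7.5: g* = 1 − 1/7.5 = 0.8667.
Additional gain needed = 0.8667 − 0.4807 = 0.39.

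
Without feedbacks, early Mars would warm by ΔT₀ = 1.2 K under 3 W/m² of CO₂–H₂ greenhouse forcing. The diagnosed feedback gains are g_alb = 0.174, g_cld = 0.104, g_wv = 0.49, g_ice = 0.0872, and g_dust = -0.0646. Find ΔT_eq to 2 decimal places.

5.73 K

Total gain g = 0.174 + 0.104 + 0.49 + 0.0872 − 0.0646 = 0.7906.
Amplification A = 1/(1 − 0.7906) = 4.776.
ΔT = 1.2 × 4.776 = 5.73 K.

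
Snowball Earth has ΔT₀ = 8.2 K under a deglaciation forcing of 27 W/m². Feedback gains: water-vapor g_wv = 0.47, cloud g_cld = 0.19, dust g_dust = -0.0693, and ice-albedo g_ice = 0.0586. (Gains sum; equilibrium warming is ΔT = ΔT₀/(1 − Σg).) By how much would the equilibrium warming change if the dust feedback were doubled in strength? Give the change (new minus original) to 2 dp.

-3.86 K

Original: g = 0.6493, ΔT = 8.2/(1−0.6493) = 23.3818 K.
With doubled dust: g' = 0.58, ΔT' = 8.2/(1−0.58) = 19.5238 K.
Change = 19.5238 − 23.3818 = -3.86 K.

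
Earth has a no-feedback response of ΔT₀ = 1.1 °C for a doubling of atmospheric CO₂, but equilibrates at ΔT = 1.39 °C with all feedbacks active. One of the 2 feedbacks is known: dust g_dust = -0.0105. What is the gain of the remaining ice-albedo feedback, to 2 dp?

0.22

Amplification A = ΔT/ΔT₀ = 1.39/1.1 = 1.264.
Total gain g = 1 − 1/A = 1 − 1/1.264 = 0.2089.
The known gain is -0.0105.
g_ice = 0.2089 + 0.0105 = 0.22.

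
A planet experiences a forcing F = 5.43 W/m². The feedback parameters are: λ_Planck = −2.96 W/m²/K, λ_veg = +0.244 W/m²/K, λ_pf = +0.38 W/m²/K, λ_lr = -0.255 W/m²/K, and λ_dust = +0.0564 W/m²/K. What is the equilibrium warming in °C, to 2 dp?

Net feedback parameter λ = (−2.96) + (+0.244) + (+0.38) + (-0.255) + (+0.0564) = -2.5346 W/m²/K.
ΔT = −F/λ = −5.43/(-2.5346) = 2.14 °C.

2.14 °C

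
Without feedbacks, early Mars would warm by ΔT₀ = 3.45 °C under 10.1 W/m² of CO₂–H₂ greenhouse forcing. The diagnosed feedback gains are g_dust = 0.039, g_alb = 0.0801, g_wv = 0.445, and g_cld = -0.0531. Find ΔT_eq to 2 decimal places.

7.06 °C

Total gain g = 0.039 + 0.0801 + 0.445 − 0.0531 = 0.511.
Amplification A = 1/(1 − 0.511) = 2.045.
ΔT = 3.45 × 2.045 = 7.06 °C.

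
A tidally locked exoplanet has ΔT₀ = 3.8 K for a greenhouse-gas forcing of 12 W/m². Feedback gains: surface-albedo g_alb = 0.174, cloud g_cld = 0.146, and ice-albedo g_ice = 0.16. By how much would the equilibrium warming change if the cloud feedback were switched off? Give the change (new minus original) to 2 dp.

-1.60 K

Original: g = 0.48, ΔT = 3.8/(1−0.48) = 7.3077 K.
Without cloud: g' = 0.334, ΔT' = 3.8/(1−0.334) = 5.7057 K.
Change = 5.7057 − 7.3077 = -1.60 K.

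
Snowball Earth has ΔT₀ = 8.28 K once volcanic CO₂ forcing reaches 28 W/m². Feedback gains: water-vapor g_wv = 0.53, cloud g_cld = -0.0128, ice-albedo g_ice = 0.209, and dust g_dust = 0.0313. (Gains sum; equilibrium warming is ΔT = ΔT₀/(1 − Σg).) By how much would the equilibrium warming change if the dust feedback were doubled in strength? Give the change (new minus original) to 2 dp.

Original: g = 0.7575, ΔT = 8.28/(1−0.7575) = 34.1443 K.
With doubled dust: g' = 0.7888, ΔT' = 8.28/(1−0.7888) = 39.2045 K.
Change = 39.2045 − 34.1443 = 5.06 K.

5.06 K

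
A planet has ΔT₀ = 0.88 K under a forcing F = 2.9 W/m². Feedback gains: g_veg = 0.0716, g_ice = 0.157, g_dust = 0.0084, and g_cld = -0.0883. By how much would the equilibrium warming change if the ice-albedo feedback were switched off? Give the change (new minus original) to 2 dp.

Original: g = 0.1487, ΔT = 0.88/(1−0.1487) = 1.0337 K.
Without ice-albedo: g' = -0.0083, ΔT' = 0.88/(1+0.0083) = 0.8728 K.
Change = 0.8728 − 1.0337 = -0.16 K.

-0.16 K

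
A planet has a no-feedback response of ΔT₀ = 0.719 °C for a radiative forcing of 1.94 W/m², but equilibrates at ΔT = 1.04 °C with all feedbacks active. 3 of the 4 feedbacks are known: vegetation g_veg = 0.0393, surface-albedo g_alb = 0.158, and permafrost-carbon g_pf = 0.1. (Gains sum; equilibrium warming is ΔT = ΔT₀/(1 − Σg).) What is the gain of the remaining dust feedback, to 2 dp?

Amplification A = ΔT/ΔT₀ = 1.04/0.719 = 1.446.
Total gain g = 1 − 1/A = 1 − 1/1.446 = 0.3084.
Known gains sum to 0.0393 + 0.158 + 0.1 = 0.2973.
g_dust = 0.3084 − 0.2973 = 0.01.

0.01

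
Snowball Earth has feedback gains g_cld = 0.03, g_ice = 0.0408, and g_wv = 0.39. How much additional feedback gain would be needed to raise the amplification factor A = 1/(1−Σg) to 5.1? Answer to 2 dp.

0.34

Current total gain = 0.4608.
Target gain for A = 5.1: g* = 1 − 1/5.1 = 0.8039.
Additional gain needed = 0.8039 − 0.4608 = 0.34.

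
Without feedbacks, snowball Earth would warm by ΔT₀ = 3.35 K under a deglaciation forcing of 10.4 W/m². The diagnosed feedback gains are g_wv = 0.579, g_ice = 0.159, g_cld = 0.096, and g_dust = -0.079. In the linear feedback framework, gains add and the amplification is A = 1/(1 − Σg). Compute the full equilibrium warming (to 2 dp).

13.67 K

Total gain g = 0.579 + 0.159 + 0.096 − 0.079 = 0.755.
Amplification A = 1/(1 − 0.755) = 4.082.
ΔT = 3.35 × 4.082 = 13.67 K.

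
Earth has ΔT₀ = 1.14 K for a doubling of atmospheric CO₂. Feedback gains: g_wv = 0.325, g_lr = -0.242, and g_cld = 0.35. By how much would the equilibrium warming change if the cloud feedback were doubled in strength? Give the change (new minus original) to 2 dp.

3.24 K

Original: g = 0.433, ΔT = 1.14/(1−0.433) = 2.0106 K.
With doubled cloud: g' = 0.783, ΔT' = 1.14/(1−0.783) = 5.2535 K.
Change = 5.2535 − 2.0106 = 3.24 K.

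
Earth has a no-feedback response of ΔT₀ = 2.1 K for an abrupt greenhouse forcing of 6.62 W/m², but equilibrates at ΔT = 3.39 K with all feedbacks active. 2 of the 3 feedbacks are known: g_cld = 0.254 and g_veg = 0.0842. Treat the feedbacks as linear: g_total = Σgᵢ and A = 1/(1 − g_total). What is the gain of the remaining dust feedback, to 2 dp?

Amplification A = ΔT/ΔT₀ = 3.39/2.1 = 1.614.
Total gain g = 1 − 1/A = 1 − 1/1.614 = 0.3804.
Known gains sum to 0.254 + 0.0842 = 0.3382.
g_dust = 0.3804 − 0.3382 = 0.04.

0.04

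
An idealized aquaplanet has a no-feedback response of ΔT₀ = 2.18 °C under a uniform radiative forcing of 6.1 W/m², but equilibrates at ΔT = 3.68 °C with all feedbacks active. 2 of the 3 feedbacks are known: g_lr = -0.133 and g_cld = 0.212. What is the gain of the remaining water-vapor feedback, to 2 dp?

Amplification A = ΔT/ΔT₀ = 3.68/2.18 = 1.688.
Total gain g = 1 − 1/A = 1 − 1/1.688 = 0.4076.
Known gains sum to -0.133 + 0.212 = 0.079.
g_wv = 0.4076 − 0.079 = 0.33.

0.33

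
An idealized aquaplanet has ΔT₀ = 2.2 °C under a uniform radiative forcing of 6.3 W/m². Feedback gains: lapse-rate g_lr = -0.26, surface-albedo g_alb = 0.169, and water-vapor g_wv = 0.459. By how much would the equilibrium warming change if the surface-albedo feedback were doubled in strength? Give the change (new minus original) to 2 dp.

1.27 °C

Original: g = 0.368, ΔT = 2.2/(1−0.368) = 3.4810 °C.
With doubled surface-albedo: g' = 0.537, ΔT' = 2.2/(1−0.537) = 4.7516 °C.
Change = 4.7516 − 3.4810 = 1.27 °C.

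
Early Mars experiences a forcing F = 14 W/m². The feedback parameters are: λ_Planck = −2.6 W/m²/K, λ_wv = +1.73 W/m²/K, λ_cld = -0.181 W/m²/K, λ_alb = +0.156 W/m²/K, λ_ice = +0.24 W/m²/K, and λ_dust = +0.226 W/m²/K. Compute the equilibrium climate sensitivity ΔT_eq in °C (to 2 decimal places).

32.63 °C

Net feedback parameter λ = (−2.6) + (+1.73) + (-0.181) + (+0.156) + (+0.24) + (+0.226) = -0.429 W/m²/K.
ΔT = −F/λ = −14/(-0.429) = 32.63 °C.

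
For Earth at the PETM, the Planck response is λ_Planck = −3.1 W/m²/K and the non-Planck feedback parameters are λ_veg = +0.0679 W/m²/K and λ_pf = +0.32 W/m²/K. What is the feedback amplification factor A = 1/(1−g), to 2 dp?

Convert to gains: g_veg = 0.0679/3.1 = 0.0219; g_pf = 0.32/3.1 = 0.1032.
Total gain g = 0.1251.
A = 1/(1 − 0.1251) = 1.14.

1.14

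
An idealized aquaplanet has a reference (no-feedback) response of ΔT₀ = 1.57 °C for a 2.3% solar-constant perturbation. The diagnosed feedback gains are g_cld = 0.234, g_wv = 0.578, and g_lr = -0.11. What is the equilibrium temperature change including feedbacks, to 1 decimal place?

Total gain g = 0.234 + 0.578 − 0.11 = 0.702.
Amplification A = 1/(1 − 0.702) = 3.356.
ΔT = 1.57 × 3.356 = 5.3 °C.

5.3 °C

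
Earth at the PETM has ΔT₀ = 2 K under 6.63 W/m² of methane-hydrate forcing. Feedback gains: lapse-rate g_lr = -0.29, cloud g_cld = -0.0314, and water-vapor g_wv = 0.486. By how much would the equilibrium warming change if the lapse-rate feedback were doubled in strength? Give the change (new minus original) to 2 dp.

-0.62 K

Original: g = 0.1646, ΔT = 2/(1−0.1646) = 2.3941 K.
With doubled lapse-rate: g' = -0.1254, ΔT' = 2/(1+0.1254) = 1.7771 K.
Change = 1.7771 − 2.3941 = -0.62 K.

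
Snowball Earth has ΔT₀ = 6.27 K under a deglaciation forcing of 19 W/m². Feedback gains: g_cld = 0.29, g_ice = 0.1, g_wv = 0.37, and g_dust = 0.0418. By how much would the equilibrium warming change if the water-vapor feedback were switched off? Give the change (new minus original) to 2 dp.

-20.60 K

Original: g = 0.8018, ΔT = 6.27/(1−0.8018) = 31.6347 K.
Without water-vapor: g' = 0.4318, ΔT' = 6.27/(1−0.4318) = 11.0348 K.
Change = 11.0348 − 31.6347 = -20.60 K.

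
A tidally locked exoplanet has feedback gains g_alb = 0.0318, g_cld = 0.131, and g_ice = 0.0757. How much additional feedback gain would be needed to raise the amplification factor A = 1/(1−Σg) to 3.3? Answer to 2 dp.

0.46

Current total gain = 0.2385.
Target gain for A = 3.3: g* = 1 − 1/3.3 = 0.697.
Additional gain needed = 0.697 − 0.2385 = 0.46.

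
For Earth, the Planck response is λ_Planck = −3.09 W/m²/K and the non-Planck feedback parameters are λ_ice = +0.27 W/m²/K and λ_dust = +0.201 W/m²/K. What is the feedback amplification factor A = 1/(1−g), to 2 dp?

1.18

Convert to gains: g_ice = 0.27/3.09 = 0.08738; g_dust = 0.201/3.09 = 0.06505.
Total gain g = 0.15243.
A = 1/(1 − 0.15243) = 1.18.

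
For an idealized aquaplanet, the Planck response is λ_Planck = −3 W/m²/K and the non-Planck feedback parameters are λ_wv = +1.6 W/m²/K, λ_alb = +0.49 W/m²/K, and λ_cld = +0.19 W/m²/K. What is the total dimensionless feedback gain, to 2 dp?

0.76

Convert to gains: g_wv = 1.6/3 = 0.5333; g_alb = 0.49/3 = 0.1633; g_cld = 0.19/3 = 0.06333.
Total gain g = 0.75993.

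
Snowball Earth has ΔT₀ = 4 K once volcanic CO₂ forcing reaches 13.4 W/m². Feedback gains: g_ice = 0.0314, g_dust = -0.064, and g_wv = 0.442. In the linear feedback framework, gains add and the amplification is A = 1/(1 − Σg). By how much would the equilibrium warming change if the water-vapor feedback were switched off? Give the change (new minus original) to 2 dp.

Original: g = 0.4094, ΔT = 4/(1−0.4094) = 6.7728 K.
Without water-vapor: g' = -0.0326, ΔT' = 4/(1+0.0326) = 3.8737 K.
Change = 3.8737 − 6.7728 = -2.90 K.

-2.90 K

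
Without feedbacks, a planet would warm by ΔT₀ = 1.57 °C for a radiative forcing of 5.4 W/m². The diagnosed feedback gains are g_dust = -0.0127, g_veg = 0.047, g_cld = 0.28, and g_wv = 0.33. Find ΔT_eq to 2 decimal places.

4.41 °C

Total gain g = -0.0127 + 0.047 + 0.28 + 0.33 = 0.6443.
Amplification A = 1/(1 − 0.6443) = 2.811.
ΔT = 1.57 × 2.811 = 4.41 °C.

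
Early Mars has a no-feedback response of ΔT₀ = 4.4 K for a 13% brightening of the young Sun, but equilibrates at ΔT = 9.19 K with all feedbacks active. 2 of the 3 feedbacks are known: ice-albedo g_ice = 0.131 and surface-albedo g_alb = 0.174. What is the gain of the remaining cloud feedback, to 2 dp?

0.22

Amplification A = ΔT/ΔT₀ = 9.19/4.4 = 2.089.
Total gain g = 1 − 1/A = 1 − 1/2.089 = 0.5213.
Known gains sum to 0.131 + 0.174 = 0.305.
g_cld = 0.5213 − 0.305 = 0.22.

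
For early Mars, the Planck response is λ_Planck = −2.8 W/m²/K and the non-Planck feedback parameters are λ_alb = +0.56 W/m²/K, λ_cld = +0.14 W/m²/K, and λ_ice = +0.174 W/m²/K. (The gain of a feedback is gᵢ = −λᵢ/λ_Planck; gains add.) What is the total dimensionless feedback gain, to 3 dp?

0.312

Convert to gains: g_alb = 0.56/2.8 = 0.2; g_cld = 0.14/2.8 = 0.05; g_ice = 0.174/2.8 = 0.06214.
Total gain g = 0.31214.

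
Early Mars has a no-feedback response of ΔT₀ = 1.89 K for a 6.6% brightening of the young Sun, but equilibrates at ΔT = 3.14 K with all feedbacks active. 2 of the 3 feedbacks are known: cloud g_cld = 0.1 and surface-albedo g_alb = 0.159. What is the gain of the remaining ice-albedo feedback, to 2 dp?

Amplification A = ΔT/ΔT₀ = 3.14/1.89 = 1.661.
Total gain g = 1 − 1/A = 1 − 1/1.661 = 0.398.
Known gains sum to 0.1 + 0.159 = 0.259.
g_ice = 0.398 − 0.259 = 0.14.

0.14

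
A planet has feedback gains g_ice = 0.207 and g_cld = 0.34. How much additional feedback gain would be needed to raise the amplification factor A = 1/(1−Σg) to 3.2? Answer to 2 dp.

Current total gain = 0.547.
Target gain for A = 3.2: g* = 1 − 1/3.2 = 0.6875.
Additional gain needed = 0.6875 − 0.547 = 0.14.

0.14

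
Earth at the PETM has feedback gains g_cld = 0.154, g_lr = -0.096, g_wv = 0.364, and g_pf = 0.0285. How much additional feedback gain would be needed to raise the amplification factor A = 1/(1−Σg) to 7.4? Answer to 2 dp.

0.41

Current total gain = 0.4505.
Target gain for A = 7.4: g* = 1 − 1/7.4 = 0.8649.
Additional gain needed = 0.8649 − 0.4505 = 0.41.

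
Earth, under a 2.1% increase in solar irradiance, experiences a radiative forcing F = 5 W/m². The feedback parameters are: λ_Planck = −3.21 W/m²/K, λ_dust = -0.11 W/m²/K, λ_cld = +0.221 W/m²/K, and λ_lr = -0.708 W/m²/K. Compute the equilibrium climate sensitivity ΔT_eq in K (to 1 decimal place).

1.3 K

Net feedback parameter λ = (−3.21) + (-0.11) + (+0.221) + (-0.708) = -3.807 W/m²/K.
ΔT = −F/λ = −5/(-3.807) = 1.3 K.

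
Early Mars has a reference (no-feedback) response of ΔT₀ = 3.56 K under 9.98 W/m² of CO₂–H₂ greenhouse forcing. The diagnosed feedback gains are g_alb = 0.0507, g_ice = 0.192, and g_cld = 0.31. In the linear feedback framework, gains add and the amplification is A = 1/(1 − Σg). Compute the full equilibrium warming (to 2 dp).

Total gain g = 0.0507 + 0.192 + 0.31 = 0.5527.
Amplification A = 1/(1 − 0.5527) = 2.236.
ΔT = 3.56 × 2.236 = 7.96 K.

7.96 K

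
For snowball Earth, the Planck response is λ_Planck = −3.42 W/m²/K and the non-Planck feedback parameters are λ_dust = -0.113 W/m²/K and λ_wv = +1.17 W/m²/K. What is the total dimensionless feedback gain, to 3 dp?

Convert to gains: g_dust = -0.113/3.42 = -0.03304; g_wv = 1.17/3.42 = 0.3421.
Total gain g = 0.30906.

0.309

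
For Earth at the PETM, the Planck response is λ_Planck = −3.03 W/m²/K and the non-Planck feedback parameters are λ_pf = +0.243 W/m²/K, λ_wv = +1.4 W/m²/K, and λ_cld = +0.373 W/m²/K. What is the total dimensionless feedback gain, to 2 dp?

0.67

Convert to gains: g_pf = 0.243/3.03 = 0.0802; g_wv = 1.4/3.03 = 0.462; g_cld = 0.373/3.03 = 0.1231.
Total gain g = 0.6653.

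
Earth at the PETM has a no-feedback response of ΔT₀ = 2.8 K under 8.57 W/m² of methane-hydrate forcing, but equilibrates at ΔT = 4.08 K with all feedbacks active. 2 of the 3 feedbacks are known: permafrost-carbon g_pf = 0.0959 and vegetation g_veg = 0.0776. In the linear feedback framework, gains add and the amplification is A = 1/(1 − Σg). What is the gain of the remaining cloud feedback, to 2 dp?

0.14

Amplification A = ΔT/ΔT₀ = 4.08/2.8 = 1.457.
Total gain g = 1 − 1/A = 1 − 1/1.457 = 0.3137.
Known gains sum to 0.0959 + 0.0776 = 0.1735.
g_cld = 0.3137 − 0.1735 = 0.14.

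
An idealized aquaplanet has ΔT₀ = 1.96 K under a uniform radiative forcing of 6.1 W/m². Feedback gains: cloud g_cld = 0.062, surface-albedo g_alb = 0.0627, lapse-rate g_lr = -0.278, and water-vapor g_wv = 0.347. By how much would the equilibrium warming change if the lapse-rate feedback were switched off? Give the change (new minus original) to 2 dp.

1.28 K

Original: g = 0.1937, ΔT = 1.96/(1−0.1937) = 2.4309 K.
Without lapse-rate: g' = 0.4717, ΔT' = 1.96/(1−0.4717) = 3.7100 K.
Change = 3.7100 − 2.4309 = 1.28 K.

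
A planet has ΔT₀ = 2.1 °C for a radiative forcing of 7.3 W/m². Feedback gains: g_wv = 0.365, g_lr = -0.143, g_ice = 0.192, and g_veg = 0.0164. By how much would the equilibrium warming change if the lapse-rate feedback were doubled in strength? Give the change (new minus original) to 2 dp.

Original: g = 0.4304, ΔT = 2.1/(1−0.4304) = 3.6868 °C.
With doubled lapse-rate: g' = 0.2874, ΔT' = 2.1/(1−0.2874) = 2.9470 °C.
Change = 2.9470 − 3.6868 = -0.74 °C.

-0.74 °C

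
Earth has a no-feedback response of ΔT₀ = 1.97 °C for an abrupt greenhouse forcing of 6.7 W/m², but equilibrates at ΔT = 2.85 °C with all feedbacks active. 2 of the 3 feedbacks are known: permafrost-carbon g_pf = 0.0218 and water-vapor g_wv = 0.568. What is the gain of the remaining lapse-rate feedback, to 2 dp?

Amplification A = ΔT/ΔT₀ = 2.85/1.97 = 1.447.
Total gain g = 1 − 1/A = 1 − 1/1.447 = 0.3089.
Known gains sum to 0.0218 + 0.568 = 0.5898.
g_lr = 0.3089 − 0.5898 = -0.28.

-0.28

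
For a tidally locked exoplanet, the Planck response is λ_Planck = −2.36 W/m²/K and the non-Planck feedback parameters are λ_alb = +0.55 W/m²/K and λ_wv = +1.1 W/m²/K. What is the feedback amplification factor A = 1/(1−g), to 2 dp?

Convert to gains: g_alb = 0.55/2.36 = 0.2331; g_wv = 1.1/2.36 = 0.4661.
Total gain g = 0.6992.
A = 1/(1 − 0.6992) = 3.32.

3.32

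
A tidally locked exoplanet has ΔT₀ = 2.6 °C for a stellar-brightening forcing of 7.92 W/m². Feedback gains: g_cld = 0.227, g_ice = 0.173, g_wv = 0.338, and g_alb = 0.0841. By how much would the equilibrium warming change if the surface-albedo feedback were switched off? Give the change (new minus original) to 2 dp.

Original: g = 0.8221, ΔT = 2.6/(1−0.8221) = 14.6150 °C.
Without surface-albedo: g' = 0.738, ΔT' = 2.6/(1−0.738) = 9.9237 °C.
Change = 9.9237 − 14.6150 = -4.69 °C.

-4.69 °C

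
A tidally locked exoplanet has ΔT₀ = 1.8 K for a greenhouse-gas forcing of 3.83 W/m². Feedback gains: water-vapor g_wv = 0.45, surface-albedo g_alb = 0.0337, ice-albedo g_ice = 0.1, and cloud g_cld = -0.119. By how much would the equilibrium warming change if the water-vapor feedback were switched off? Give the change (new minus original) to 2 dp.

Original: g = 0.4647, ΔT = 1.8/(1−0.4647) = 3.3626 K.
Without water-vapor: g' = 0.0147, ΔT' = 1.8/(1−0.0147) = 1.8269 K.
Change = 1.8269 − 3.3626 = -1.54 K.

-1.54 K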